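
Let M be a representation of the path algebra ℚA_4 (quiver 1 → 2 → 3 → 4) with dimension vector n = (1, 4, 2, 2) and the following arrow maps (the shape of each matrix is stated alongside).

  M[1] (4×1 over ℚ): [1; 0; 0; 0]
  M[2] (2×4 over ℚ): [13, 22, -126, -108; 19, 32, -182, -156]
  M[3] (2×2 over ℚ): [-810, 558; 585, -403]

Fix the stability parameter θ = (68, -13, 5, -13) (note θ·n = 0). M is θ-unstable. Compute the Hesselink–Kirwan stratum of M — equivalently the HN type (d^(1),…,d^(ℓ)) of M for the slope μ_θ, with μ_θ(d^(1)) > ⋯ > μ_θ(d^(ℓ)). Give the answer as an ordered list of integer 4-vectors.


Barcode: M ≅ I[1,4], I[2,2]^2, I[2,3], I[4,4]. HN layers by μ_θ (3 steps, strictly decreasing):
  μ^(1)=47/4; μ^(2)=5; μ^(3)=-13

((1, 1, 1, 1); (0, 0, 1, 0); (0, 3, 0, 1))


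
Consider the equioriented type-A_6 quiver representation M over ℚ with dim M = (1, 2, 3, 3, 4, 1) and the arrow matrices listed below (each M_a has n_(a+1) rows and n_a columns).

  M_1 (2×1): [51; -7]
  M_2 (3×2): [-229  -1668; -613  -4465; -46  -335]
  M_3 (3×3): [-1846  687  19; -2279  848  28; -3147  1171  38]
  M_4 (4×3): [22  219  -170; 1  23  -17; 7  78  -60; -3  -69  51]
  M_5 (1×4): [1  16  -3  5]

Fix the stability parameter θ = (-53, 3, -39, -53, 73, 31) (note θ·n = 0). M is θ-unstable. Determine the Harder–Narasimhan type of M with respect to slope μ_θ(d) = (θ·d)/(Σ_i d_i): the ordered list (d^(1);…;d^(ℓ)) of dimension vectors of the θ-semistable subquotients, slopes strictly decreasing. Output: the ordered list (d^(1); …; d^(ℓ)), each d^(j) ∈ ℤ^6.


Via rank(M_{q-1}∘⋯∘M_p): M ≅ I[1,6], I[2,5], I[3,5], I[5,5].
μ_θ-semistable layers: μ^(1)=73; μ^(2)=52; μ^(3)=-89/3; μ^(4)=-46; μ^(5)=-53

((0, 0, 0, 0, 3, 0); (0, 0, 0, 0, 1, 1); (0, 2, 2, 2, 0, 0); (0, 0, 1, 1, 0, 0); (1, 0, 0, 0, 0, 0))


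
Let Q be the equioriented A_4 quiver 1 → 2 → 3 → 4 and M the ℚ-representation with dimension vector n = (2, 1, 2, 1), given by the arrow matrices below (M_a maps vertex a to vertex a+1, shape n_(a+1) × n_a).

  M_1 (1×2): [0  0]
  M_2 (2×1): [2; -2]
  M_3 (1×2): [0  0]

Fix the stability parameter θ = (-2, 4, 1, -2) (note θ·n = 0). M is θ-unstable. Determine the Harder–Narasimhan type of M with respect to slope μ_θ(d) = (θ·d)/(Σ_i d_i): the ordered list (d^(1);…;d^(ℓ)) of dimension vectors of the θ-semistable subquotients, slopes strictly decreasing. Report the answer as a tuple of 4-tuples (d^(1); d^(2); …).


Interval decomposition of M: I[1,1]^2, I[2,3], I[3,3], I[4,4].
HN type (ℓ=3): μ^(1)=5/2; μ^(2)=1; μ^(3)=-2

((0, 1, 1, 0); (0, 0, 1, 0); (2, 0, 0, 1))


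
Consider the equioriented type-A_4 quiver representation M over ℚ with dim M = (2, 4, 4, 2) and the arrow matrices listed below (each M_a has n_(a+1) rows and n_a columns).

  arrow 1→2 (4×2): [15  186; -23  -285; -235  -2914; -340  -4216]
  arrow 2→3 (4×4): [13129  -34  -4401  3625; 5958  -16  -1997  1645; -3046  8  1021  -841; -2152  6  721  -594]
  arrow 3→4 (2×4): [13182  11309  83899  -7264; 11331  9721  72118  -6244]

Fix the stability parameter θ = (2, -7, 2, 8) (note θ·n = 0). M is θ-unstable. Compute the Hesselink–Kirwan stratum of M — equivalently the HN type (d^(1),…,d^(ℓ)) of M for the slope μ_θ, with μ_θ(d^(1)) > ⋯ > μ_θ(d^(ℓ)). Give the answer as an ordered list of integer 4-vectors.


Interval decomposition of M: I[1,3], I[1,4], I[2,2], I[2,4], I[3,3].
HN type (ℓ=4): μ^(1)=8; μ^(2)=2; μ^(3)=-5/2; μ^(4)=-7

((0, 0, 0, 2); (0, 0, 4, 0); (2, 2, 0, 0); (0, 2, 0, 0))


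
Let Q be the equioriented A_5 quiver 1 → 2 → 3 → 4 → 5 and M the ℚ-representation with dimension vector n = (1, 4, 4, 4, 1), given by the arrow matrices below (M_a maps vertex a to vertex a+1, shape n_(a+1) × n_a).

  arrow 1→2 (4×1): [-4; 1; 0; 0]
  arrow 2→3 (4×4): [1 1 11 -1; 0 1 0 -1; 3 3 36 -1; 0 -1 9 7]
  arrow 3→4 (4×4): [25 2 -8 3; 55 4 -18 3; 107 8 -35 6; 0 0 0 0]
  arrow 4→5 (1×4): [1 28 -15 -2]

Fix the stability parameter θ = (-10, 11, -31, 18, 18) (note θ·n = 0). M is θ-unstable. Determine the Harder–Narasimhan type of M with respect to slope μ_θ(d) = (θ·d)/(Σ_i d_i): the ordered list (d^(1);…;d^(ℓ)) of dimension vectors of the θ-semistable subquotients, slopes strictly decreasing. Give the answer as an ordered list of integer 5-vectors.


Via rank(M_{q-1}∘⋯∘M_p): M ≅ I[1,4], I[2,2], I[2,4], I[2,5], I[3,3], I[4,4].
μ_θ-semistable layers: μ^(1)=18; μ^(2)=11; μ^(3)=-10; μ^(4)=-31

((0, 0, 0, 4, 1); (0, 1, 0, 0, 0); (1, 3, 3, 0, 0); (0, 0, 1, 0, 0))


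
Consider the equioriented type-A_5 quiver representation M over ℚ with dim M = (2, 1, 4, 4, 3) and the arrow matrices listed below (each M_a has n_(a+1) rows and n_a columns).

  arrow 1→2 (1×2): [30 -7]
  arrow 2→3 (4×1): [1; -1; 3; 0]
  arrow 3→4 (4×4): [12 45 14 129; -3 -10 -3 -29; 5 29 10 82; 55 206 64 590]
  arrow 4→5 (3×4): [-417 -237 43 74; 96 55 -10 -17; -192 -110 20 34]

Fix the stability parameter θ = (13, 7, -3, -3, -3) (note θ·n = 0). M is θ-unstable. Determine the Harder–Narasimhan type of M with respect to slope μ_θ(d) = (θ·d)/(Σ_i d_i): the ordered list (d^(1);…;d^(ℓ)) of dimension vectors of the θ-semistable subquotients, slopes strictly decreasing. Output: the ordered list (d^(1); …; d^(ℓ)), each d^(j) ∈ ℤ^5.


Interval decomposition of M: I[1,1], I[1,5], I[3,4]^2, I[3,5], I[5,5].
HN type (ℓ=3): μ^(1)=13; μ^(2)=11/5; μ^(3)=-3

((1, 0, 0, 0, 0); (1, 1, 1, 1, 1); (0, 0, 3, 3, 2))


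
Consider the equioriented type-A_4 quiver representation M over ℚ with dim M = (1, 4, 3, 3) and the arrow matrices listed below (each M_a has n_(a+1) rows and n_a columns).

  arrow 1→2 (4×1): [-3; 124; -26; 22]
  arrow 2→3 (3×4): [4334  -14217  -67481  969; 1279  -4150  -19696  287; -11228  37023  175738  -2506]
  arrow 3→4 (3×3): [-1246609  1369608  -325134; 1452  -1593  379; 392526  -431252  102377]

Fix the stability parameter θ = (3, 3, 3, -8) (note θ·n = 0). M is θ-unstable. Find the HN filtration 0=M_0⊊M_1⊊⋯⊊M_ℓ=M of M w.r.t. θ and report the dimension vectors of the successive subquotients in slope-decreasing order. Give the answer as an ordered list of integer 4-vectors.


Via rank(M_{q-1}∘⋯∘M_p): M ≅ I[1,4], I[2,2], I[2,4]^2.
μ_θ-semistable layers: μ^(1)=3; μ^(2)=1/4; μ^(3)=-2/3

((0, 1, 0, 0); (1, 1, 1, 1); (0, 2, 2, 2))


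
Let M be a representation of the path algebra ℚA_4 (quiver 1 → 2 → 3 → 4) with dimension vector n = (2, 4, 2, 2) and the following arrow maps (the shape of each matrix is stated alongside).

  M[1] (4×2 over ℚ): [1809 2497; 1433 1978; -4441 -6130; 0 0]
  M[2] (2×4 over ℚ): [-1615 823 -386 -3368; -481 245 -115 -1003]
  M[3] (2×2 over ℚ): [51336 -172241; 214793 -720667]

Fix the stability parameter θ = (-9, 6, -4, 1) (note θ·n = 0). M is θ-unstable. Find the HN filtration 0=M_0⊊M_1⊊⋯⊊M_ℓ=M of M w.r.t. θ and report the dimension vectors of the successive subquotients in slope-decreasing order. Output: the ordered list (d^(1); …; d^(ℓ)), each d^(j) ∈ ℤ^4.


Barcode: M ≅ I[1,4]^2, I[2,2]^2. HN layers by μ_θ (3 steps, strictly decreasing):
  μ^(1)=6; μ^(2)=1; μ^(3)=-9

((0, 2, 0, 0); (0, 2, 2, 2); (2, 0, 0, 0))


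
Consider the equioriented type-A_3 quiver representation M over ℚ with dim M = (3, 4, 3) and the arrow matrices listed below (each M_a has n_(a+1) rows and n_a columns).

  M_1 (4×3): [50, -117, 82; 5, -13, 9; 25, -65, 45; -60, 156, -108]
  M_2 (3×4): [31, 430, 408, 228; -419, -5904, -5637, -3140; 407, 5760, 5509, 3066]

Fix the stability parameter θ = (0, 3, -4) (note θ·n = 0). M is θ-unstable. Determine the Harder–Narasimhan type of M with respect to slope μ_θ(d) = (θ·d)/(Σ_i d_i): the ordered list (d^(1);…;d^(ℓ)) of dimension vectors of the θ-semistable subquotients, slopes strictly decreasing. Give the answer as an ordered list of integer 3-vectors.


Interval decomposition of M: I[1,1], I[1,3]^2, I[2,2], I[2,3].
HN type (ℓ=4): μ^(1)=3; μ^(2)=0; μ^(3)=-1/3; μ^(4)=-1/2

((0, 1, 0); (1, 0, 0); (2, 2, 2); (0, 1, 1))


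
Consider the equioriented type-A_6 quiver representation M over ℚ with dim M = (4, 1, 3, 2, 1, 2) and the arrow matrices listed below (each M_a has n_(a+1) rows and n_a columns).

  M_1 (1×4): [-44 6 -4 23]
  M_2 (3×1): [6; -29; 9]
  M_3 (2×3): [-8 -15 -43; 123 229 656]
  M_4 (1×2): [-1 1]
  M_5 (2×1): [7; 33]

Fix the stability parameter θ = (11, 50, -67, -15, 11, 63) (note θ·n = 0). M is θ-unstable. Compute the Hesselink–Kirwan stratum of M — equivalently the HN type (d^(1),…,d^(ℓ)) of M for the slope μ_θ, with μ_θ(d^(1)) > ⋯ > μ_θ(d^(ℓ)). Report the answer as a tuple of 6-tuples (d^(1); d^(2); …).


Barcode: M ≅ I[1,1]^3, I[1,6], I[3,3], I[3,4], I[6,6]. HN layers by μ_θ (5 steps, strictly decreasing):
  μ^(1)=63; μ^(2)=11; μ^(3)=-21/4; μ^(4)=-15; μ^(5)=-67

((0, 0, 0, 0, 0, 2); (3, 0, 0, 0, 1, 0); (1, 1, 1, 1, 0, 0); (0, 0, 0, 1, 0, 0); (0, 0, 2, 0, 0, 0))


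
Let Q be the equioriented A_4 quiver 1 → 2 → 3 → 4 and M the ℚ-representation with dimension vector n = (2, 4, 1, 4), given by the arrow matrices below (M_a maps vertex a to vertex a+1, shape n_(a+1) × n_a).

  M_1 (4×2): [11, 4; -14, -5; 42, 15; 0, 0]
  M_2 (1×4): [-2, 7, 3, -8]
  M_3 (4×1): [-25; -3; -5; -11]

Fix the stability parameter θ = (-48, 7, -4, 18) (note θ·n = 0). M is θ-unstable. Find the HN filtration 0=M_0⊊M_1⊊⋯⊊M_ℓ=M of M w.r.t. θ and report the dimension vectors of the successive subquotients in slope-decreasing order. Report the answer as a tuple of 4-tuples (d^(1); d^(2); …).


Barcode: M ≅ I[1,2], I[1,4], I[2,2]^2, I[4,4]^3. HN layers by μ_θ (4 steps, strictly decreasing):
  μ^(1)=18; μ^(2)=7; μ^(3)=3/2; μ^(4)=-48

((0, 0, 0, 4); (0, 3, 0, 0); (0, 1, 1, 0); (2, 0, 0, 0))


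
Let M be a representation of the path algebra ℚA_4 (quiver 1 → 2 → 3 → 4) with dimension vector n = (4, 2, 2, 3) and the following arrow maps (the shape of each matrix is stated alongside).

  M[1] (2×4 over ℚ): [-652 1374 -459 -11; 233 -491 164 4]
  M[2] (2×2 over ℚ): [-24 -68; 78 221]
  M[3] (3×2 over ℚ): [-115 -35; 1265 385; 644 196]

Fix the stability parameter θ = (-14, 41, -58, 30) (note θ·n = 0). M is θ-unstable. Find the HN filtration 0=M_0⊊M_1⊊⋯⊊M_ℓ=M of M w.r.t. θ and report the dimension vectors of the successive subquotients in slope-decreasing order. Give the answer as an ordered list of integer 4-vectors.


Via rank(M_{q-1}∘⋯∘M_p): M ≅ I[1,1]^2, I[1,2], I[1,4], I[3,3], I[4,4]^2.
μ_θ-semistable layers: μ^(1)=41; μ^(2)=30; μ^(3)=-17/2; μ^(4)=-14; μ^(5)=-58

((0, 1, 0, 0); (0, 0, 0, 3); (0, 1, 1, 0); (4, 0, 0, 0); (0, 0, 1, 0))


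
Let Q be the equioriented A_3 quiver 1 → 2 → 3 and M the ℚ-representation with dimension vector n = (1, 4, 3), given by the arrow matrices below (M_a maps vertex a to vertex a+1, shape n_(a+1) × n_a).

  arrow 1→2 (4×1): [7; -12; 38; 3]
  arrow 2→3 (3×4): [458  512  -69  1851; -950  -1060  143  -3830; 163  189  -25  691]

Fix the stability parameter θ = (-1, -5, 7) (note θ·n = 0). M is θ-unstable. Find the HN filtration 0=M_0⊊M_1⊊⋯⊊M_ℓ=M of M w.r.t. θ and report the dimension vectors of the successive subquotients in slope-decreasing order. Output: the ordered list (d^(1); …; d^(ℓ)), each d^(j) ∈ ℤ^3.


Via rank(M_{q-1}∘⋯∘M_p): M ≅ I[1,3], I[2,2], I[2,3]^2.
μ_θ-semistable layers: μ^(1)=7; μ^(2)=-3; μ^(3)=-5

((0, 0, 3); (1, 1, 0); (0, 3, 0))


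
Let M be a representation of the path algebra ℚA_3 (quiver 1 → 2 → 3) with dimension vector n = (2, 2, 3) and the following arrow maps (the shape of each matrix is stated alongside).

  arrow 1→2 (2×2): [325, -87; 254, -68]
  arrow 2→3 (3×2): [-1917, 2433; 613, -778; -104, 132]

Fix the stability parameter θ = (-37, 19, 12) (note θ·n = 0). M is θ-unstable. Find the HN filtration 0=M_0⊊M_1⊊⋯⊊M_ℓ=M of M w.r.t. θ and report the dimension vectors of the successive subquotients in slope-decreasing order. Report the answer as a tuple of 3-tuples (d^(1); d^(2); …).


Via rank(M_{q-1}∘⋯∘M_p): M ≅ I[1,3]^2, I[3,3].
μ_θ-semistable layers: μ^(1)=31/2; μ^(2)=12; μ^(3)=-37

((0, 2, 2); (0, 0, 1); (2, 0, 0))


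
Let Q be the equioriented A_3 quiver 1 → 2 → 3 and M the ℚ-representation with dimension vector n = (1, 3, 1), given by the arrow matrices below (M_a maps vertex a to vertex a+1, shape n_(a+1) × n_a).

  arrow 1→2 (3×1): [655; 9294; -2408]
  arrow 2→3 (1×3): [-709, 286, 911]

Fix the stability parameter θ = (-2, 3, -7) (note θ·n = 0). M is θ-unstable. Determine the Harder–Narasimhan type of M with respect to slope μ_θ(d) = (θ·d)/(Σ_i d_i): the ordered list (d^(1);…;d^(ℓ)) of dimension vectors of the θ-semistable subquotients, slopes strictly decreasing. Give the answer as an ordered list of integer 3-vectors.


Barcode: M ≅ I[1,3], I[2,2]^2. HN layers by μ_θ (2 steps, strictly decreasing):
  μ^(1)=3; μ^(2)=-2

((0, 2, 0); (1, 1, 1))


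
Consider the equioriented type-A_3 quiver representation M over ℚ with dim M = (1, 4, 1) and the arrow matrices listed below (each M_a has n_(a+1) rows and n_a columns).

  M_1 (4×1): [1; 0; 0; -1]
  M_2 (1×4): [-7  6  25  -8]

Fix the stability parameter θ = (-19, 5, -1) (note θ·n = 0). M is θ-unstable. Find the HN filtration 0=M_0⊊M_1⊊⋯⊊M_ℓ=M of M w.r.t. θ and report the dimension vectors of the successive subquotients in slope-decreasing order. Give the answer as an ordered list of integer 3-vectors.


Interval decomposition of M: I[1,3], I[2,2]^3.
HN type (ℓ=3): μ^(1)=5; μ^(2)=2; μ^(3)=-19

((0, 3, 0); (0, 1, 1); (1, 0, 0))


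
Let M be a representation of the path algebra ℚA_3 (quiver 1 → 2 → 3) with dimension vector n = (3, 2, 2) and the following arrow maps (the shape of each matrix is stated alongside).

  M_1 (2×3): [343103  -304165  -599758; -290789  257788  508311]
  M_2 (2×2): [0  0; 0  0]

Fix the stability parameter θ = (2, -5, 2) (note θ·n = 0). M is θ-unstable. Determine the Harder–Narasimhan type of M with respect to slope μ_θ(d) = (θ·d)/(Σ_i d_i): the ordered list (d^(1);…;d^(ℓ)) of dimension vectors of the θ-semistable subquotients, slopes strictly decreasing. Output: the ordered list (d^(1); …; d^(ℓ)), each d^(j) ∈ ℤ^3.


Barcode: M ≅ I[1,1], I[1,2]^2, I[3,3]^2. HN layers by μ_θ (2 steps, strictly decreasing):
  μ^(1)=2; μ^(2)=-3/2

((1, 0, 2); (2, 2, 0))


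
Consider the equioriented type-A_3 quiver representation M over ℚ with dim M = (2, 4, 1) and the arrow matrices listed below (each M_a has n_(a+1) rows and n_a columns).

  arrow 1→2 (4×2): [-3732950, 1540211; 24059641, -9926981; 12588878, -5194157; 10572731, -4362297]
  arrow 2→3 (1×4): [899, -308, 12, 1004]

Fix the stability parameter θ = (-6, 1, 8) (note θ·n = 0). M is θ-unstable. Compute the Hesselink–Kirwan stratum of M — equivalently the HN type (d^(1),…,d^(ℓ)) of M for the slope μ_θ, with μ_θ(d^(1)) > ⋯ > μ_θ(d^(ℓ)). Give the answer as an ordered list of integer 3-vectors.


Via rank(M_{q-1}∘⋯∘M_p): M ≅ I[1,2], I[1,3], I[2,2]^2.
μ_θ-semistable layers: μ^(1)=8; μ^(2)=1; μ^(3)=-6

((0, 0, 1); (0, 4, 0); (2, 0, 0))


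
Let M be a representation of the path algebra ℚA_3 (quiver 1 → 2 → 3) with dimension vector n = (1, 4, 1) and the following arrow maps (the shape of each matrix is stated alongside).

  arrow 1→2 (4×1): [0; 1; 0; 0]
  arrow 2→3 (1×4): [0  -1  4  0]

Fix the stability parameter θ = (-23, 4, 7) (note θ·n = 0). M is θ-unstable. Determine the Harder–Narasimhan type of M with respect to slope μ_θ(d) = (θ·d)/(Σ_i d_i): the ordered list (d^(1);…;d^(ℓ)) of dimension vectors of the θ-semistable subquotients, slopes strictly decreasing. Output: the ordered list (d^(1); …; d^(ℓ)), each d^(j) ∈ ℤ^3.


Barcode: M ≅ I[1,3], I[2,2]^3. HN layers by μ_θ (3 steps, strictly decreasing):
  μ^(1)=7; μ^(2)=4; μ^(3)=-23

((0, 0, 1); (0, 4, 0); (1, 0, 0))


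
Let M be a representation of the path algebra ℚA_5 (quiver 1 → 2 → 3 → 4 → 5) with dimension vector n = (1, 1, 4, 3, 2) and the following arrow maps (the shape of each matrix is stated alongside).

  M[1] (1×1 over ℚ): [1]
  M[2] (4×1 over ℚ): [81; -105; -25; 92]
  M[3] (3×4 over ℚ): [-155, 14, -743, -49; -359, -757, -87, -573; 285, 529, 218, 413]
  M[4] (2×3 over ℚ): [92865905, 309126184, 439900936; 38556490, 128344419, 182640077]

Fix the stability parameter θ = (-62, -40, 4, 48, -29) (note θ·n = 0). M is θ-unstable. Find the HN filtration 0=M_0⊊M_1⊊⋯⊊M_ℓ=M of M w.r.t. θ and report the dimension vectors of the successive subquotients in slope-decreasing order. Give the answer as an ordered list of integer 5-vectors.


Interval decomposition of M: I[1,5], I[3,3], I[3,4], I[3,5].
HN type (ℓ=5): μ^(1)=48; μ^(2)=19/2; μ^(3)=4; μ^(4)=-40; μ^(5)=-62

((0, 0, 0, 1, 0); (0, 0, 0, 2, 2); (0, 0, 4, 0, 0); (0, 1, 0, 0, 0); (1, 0, 0, 0, 0))


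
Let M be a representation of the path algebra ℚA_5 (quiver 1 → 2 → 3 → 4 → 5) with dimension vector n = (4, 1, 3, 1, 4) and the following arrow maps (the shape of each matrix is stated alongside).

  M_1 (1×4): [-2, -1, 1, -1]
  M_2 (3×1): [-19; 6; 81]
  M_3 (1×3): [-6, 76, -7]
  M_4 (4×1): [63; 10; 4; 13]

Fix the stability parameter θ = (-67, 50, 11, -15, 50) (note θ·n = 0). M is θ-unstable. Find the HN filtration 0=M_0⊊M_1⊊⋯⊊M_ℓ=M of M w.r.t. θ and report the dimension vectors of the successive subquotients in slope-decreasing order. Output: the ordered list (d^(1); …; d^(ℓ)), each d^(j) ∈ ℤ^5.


Interval decomposition of M: I[1,1]^3, I[1,5], I[3,3]^2, I[5,5]^3.
HN type (ℓ=4): μ^(1)=50; μ^(2)=46/3; μ^(3)=11; μ^(4)=-67

((0, 0, 0, 0, 4); (0, 1, 1, 1, 0); (0, 0, 2, 0, 0); (4, 0, 0, 0, 0))


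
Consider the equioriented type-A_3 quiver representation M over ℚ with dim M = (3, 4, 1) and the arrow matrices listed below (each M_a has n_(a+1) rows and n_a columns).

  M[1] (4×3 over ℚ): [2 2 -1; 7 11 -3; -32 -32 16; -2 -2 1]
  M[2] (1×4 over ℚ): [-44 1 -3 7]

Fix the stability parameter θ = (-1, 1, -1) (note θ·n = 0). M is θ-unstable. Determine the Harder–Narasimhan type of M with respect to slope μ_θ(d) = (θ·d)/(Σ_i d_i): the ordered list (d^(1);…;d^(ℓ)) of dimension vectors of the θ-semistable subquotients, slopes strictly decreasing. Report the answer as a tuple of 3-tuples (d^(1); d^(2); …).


Interval decomposition of M: I[1,1], I[1,2], I[1,3], I[2,2]^2.
HN type (ℓ=3): μ^(1)=1; μ^(2)=0; μ^(3)=-1

((0, 3, 0); (0, 1, 1); (3, 0, 0))


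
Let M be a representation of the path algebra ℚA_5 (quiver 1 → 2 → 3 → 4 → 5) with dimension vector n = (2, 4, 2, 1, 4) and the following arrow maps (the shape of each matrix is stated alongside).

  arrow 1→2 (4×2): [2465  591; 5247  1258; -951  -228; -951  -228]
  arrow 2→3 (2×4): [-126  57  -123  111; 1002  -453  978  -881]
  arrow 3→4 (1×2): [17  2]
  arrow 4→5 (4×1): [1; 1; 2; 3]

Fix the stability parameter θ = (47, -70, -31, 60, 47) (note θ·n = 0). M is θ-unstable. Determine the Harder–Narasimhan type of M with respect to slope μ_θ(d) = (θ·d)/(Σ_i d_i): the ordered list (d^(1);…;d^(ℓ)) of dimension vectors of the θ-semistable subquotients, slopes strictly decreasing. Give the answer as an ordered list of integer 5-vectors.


Via rank(M_{q-1}∘⋯∘M_p): M ≅ I[1,2], I[1,5], I[2,2], I[2,3], I[5,5]^3.
μ_θ-semistable layers: μ^(1)=107/2; μ^(2)=47; μ^(3)=-23/2; μ^(4)=-18; μ^(5)=-31; μ^(6)=-70

((0, 0, 0, 1, 1); (0, 0, 0, 0, 3); (1, 1, 0, 0, 0); (1, 1, 1, 0, 0); (0, 0, 1, 0, 0); (0, 2, 0, 0, 0))


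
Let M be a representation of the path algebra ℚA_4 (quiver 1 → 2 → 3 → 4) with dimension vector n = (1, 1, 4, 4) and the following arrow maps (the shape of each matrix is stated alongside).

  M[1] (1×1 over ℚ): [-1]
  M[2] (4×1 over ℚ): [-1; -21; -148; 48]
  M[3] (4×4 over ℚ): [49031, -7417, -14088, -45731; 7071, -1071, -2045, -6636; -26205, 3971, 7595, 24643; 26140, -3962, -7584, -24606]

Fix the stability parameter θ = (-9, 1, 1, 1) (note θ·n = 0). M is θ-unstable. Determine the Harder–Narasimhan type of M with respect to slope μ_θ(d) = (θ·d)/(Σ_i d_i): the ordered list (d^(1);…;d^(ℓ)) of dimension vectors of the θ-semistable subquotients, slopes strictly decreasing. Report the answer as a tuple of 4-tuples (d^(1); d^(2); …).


Via rank(M_{q-1}∘⋯∘M_p): M ≅ I[1,4], I[3,4]^3.
μ_θ-semistable layers: μ^(1)=1; μ^(2)=-9

((0, 1, 4, 4); (1, 0, 0, 0))


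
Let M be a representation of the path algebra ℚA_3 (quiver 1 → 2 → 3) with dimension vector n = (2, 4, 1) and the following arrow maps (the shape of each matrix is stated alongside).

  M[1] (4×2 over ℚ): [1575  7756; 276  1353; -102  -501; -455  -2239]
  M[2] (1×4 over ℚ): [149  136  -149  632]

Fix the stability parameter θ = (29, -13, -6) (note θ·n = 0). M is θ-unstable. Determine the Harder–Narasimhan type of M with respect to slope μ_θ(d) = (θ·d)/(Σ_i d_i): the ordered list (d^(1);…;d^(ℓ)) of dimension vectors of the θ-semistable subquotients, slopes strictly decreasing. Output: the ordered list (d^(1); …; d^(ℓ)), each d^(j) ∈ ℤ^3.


Via rank(M_{q-1}∘⋯∘M_p): M ≅ I[1,2], I[1,3], I[2,2]^2.
μ_θ-semistable layers: μ^(1)=8; μ^(2)=10/3; μ^(3)=-13

((1, 1, 0); (1, 1, 1); (0, 2, 0))


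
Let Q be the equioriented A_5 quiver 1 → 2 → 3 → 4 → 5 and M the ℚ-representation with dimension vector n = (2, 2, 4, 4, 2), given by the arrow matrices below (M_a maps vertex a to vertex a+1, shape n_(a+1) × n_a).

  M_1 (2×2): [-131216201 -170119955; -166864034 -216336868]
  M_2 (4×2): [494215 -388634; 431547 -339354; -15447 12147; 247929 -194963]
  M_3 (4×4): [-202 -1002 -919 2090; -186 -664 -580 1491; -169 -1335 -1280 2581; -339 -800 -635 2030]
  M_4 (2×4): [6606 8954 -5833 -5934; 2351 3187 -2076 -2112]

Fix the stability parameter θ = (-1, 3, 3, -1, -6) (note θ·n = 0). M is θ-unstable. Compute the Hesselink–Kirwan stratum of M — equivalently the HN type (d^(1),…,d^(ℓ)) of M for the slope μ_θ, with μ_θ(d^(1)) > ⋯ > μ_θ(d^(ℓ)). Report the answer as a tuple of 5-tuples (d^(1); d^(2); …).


Interval decomposition of M: I[1,5]^2, I[3,4]^2.
HN type (ℓ=3): μ^(1)=1; μ^(2)=-1/4; μ^(3)=-1

((0, 0, 2, 2, 0); (0, 2, 2, 2, 2); (2, 0, 0, 0, 0))


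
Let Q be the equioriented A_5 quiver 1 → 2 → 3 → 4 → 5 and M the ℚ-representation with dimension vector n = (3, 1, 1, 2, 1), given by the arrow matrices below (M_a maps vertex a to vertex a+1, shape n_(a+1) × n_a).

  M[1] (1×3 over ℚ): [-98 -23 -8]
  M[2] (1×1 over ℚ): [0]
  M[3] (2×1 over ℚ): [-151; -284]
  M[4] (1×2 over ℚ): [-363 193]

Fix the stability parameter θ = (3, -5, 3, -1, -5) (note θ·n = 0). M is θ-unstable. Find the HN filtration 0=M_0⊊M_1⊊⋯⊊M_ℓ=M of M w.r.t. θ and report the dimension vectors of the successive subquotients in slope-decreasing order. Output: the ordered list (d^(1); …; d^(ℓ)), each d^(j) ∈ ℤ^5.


Barcode: M ≅ I[1,1]^2, I[1,2], I[3,5], I[4,4]. HN layers by μ_θ (2 steps, strictly decreasing):
  μ^(1)=3; μ^(2)=-1

((2, 0, 0, 0, 0); (1, 1, 1, 2, 1))


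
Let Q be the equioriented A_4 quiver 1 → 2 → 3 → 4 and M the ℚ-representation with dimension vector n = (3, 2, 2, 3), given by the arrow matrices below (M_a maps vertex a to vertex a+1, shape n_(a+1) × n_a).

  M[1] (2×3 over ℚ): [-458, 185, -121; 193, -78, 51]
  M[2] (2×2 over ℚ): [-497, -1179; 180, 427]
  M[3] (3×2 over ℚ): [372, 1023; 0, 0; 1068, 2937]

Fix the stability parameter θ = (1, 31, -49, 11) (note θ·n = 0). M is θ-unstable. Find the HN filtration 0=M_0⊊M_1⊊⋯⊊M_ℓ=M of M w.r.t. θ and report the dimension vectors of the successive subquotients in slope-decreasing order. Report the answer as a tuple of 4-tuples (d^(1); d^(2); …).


Barcode: M ≅ I[1,1], I[1,3], I[1,4], I[4,4]^2. HN layers by μ_θ (3 steps, strictly decreasing):
  μ^(1)=11; μ^(2)=1; μ^(3)=-17/3

((0, 0, 0, 3); (1, 0, 0, 0); (2, 2, 2, 0))


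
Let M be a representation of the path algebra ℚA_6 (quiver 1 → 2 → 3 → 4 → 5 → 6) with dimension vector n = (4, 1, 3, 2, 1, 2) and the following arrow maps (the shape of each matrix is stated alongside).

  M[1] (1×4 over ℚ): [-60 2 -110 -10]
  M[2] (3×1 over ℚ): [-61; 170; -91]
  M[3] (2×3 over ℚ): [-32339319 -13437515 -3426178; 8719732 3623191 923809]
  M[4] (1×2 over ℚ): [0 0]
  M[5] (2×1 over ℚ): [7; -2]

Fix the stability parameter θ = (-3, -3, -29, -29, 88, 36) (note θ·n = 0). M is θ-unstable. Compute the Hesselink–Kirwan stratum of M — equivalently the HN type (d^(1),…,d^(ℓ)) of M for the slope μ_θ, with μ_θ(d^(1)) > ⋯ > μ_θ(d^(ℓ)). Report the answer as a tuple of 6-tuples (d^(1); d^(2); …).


Barcode: M ≅ I[1,1]^3, I[1,4], I[3,3], I[3,4], I[5,6], I[6,6]. HN layers by μ_θ (5 steps, strictly decreasing):
  μ^(1)=62; μ^(2)=36; μ^(3)=-3; μ^(4)=-16; μ^(5)=-29

((0, 0, 0, 0, 1, 1); (0, 0, 0, 0, 0, 1); (3, 0, 0, 0, 0, 0); (1, 1, 1, 1, 0, 0); (0, 0, 2, 1, 0, 0))


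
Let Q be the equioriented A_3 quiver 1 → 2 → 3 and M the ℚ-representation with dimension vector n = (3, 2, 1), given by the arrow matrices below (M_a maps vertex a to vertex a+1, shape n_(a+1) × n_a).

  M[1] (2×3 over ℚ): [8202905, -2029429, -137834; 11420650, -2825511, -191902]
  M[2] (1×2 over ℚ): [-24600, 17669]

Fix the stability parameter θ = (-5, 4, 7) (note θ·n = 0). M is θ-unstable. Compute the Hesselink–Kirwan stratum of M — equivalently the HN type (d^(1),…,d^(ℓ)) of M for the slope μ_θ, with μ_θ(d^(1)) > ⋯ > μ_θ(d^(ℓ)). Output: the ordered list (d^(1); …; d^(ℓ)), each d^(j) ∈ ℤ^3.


Via rank(M_{q-1}∘⋯∘M_p): M ≅ I[1,1], I[1,2], I[1,3].
μ_θ-semistable layers: μ^(1)=7; μ^(2)=4; μ^(3)=-5

((0, 0, 1); (0, 2, 0); (3, 0, 0))


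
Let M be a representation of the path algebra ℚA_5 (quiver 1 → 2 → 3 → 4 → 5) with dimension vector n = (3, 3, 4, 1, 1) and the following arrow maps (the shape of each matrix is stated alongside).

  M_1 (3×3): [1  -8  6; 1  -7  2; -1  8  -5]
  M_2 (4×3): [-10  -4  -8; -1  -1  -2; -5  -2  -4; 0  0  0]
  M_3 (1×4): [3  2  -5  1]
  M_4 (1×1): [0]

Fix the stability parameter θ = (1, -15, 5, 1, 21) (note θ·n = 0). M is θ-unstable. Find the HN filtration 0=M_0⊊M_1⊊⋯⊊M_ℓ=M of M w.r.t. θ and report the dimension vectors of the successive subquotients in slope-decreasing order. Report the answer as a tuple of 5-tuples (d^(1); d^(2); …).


Via rank(M_{q-1}∘⋯∘M_p): M ≅ I[1,2], I[1,3], I[1,4], I[3,3]^2, I[5,5].
μ_θ-semistable layers: μ^(1)=21; μ^(2)=5; μ^(3)=3; μ^(4)=-7

((0, 0, 0, 0, 1); (0, 0, 3, 0, 0); (0, 0, 1, 1, 0); (3, 3, 0, 0, 0))


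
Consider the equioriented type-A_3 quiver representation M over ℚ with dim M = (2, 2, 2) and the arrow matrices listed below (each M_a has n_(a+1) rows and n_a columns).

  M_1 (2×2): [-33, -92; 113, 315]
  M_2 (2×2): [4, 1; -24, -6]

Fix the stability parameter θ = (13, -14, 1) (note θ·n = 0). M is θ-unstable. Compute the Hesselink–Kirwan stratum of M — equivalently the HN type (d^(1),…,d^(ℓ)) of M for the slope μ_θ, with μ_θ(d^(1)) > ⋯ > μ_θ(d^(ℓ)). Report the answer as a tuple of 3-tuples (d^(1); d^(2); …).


Barcode: M ≅ I[1,2], I[1,3], I[3,3]. HN layers by μ_θ (2 steps, strictly decreasing):
  μ^(1)=1; μ^(2)=-1/2

((0, 0, 2); (2, 2, 0))


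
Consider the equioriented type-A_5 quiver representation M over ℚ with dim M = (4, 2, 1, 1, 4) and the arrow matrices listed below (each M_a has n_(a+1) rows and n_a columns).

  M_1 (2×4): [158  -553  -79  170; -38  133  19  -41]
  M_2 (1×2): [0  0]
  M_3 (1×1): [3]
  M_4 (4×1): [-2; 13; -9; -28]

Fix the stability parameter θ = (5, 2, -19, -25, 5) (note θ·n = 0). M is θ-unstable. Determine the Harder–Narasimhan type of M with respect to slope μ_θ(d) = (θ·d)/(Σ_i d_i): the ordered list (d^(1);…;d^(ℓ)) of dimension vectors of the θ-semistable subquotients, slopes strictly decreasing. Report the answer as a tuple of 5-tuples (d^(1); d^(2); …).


Via rank(M_{q-1}∘⋯∘M_p): M ≅ I[1,1]^2, I[1,2]^2, I[3,5], I[5,5]^3.
μ_θ-semistable layers: μ^(1)=5; μ^(2)=7/2; μ^(3)=-22

((2, 0, 0, 0, 4); (2, 2, 0, 0, 0); (0, 0, 1, 1, 0))


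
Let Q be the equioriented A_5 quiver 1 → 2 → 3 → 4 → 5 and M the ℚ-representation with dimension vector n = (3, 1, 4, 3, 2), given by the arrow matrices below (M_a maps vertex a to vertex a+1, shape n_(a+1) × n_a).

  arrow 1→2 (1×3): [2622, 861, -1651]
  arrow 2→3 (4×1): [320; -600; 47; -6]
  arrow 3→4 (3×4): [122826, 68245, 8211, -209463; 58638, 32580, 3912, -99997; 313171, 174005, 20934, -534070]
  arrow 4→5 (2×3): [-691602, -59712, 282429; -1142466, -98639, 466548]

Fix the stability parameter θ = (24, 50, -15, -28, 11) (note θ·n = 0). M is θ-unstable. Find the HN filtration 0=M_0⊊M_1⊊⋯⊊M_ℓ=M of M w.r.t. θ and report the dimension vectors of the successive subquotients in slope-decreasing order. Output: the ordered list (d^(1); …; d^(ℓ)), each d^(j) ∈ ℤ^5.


Via rank(M_{q-1}∘⋯∘M_p): M ≅ I[1,1]^2, I[1,4], I[3,3], I[3,5]^2.
μ_θ-semistable layers: μ^(1)=24; μ^(2)=11; μ^(3)=31/4; μ^(4)=-15; μ^(5)=-43/2

((2, 0, 0, 0, 0); (0, 0, 0, 0, 2); (1, 1, 1, 1, 0); (0, 0, 1, 0, 0); (0, 0, 2, 2, 0))


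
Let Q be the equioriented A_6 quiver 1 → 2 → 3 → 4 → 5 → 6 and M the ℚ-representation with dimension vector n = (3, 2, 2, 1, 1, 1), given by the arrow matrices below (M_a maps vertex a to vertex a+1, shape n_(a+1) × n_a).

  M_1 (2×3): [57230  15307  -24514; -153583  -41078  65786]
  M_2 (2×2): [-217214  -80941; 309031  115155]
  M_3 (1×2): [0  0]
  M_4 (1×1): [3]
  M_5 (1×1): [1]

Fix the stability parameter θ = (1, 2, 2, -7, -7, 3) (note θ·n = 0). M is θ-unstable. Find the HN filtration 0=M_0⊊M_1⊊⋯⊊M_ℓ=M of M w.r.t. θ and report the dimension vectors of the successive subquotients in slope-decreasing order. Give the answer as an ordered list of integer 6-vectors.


Barcode: M ≅ I[1,1], I[1,3]^2, I[4,6]. HN layers by μ_θ (4 steps, strictly decreasing):
  μ^(1)=3; μ^(2)=2; μ^(3)=1; μ^(4)=-7

((0, 0, 0, 0, 0, 1); (0, 2, 2, 0, 0, 0); (3, 0, 0, 0, 0, 0); (0, 0, 0, 1, 1, 0))


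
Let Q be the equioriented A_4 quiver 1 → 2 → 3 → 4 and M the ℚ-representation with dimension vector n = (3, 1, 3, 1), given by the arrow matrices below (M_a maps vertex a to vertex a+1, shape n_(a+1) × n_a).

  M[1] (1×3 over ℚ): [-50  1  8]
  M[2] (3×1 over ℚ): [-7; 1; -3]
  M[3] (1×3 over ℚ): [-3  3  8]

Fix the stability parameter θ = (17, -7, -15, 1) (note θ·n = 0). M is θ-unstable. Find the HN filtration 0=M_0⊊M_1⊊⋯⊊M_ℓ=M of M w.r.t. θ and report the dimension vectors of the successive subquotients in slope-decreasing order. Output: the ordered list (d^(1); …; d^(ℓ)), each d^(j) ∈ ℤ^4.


Barcode: M ≅ I[1,1]^2, I[1,3], I[3,3], I[3,4]. HN layers by μ_θ (4 steps, strictly decreasing):
  μ^(1)=17; μ^(2)=1; μ^(3)=-5/3; μ^(4)=-15

((2, 0, 0, 0); (0, 0, 0, 1); (1, 1, 1, 0); (0, 0, 2, 0))


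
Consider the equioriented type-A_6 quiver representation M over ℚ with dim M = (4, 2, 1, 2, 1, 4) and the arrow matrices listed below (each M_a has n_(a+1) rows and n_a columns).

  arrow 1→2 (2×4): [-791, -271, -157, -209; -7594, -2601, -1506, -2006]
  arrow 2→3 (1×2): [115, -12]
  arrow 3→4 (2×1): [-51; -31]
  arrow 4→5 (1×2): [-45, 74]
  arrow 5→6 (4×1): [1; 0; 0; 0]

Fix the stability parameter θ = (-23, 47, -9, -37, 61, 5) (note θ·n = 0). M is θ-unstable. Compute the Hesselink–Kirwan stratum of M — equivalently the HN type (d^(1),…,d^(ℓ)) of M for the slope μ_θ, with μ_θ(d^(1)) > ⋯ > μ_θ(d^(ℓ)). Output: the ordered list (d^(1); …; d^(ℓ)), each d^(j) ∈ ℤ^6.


Barcode: M ≅ I[1,1]^2, I[1,2], I[1,6], I[4,4], I[6,6]^3. HN layers by μ_θ (6 steps, strictly decreasing):
  μ^(1)=47; μ^(2)=33; μ^(3)=5; μ^(4)=1/3; μ^(5)=-23; μ^(6)=-37

((0, 1, 0, 0, 0, 0); (0, 0, 0, 0, 1, 1); (0, 0, 0, 0, 0, 3); (0, 1, 1, 1, 0, 0); (4, 0, 0, 0, 0, 0); (0, 0, 0, 1, 0, 0))


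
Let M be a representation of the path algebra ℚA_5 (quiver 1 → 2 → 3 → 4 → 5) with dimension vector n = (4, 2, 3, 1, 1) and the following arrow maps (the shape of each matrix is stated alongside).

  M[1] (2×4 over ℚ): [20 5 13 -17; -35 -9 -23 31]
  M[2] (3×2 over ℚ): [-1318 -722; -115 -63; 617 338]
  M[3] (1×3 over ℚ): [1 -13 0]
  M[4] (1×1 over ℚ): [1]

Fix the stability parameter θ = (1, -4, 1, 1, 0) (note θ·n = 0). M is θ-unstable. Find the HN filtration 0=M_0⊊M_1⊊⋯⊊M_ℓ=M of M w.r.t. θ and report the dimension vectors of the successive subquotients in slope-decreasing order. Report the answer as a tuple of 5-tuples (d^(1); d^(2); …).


Interval decomposition of M: I[1,1]^2, I[1,3], I[1,5], I[3,3].
HN type (ℓ=3): μ^(1)=1; μ^(2)=2/3; μ^(3)=-3/2

((2, 0, 2, 0, 0); (0, 0, 1, 1, 1); (2, 2, 0, 0, 0))


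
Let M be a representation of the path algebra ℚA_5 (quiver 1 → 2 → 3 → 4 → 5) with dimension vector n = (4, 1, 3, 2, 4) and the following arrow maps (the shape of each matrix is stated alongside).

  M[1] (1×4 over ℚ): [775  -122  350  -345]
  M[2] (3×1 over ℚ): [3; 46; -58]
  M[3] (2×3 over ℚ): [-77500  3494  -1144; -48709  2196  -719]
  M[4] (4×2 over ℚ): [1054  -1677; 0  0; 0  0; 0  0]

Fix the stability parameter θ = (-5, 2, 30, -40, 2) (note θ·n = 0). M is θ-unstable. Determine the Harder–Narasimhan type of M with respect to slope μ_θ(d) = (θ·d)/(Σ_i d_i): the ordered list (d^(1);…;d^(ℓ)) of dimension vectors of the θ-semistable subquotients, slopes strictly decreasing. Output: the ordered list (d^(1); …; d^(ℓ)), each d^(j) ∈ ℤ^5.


Barcode: M ≅ I[1,1]^3, I[1,5], I[3,3], I[3,4], I[5,5]^3. HN layers by μ_θ (4 steps, strictly decreasing):
  μ^(1)=30; μ^(2)=2; μ^(3)=-8/3; μ^(4)=-5

((0, 0, 1, 0, 0); (0, 0, 0, 0, 4); (0, 1, 1, 1, 0); (4, 0, 1, 1, 0))


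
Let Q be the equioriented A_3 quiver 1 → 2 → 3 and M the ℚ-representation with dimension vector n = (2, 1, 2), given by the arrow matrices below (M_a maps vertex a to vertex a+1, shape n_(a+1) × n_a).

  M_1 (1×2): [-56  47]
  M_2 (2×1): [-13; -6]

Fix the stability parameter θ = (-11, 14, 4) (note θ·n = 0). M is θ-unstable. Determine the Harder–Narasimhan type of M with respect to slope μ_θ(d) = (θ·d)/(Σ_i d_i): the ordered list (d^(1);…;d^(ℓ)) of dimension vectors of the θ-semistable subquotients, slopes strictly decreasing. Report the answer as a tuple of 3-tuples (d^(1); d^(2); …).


Barcode: M ≅ I[1,1], I[1,3], I[3,3]. HN layers by μ_θ (3 steps, strictly decreasing):
  μ^(1)=9; μ^(2)=4; μ^(3)=-11

((0, 1, 1); (0, 0, 1); (2, 0, 0))


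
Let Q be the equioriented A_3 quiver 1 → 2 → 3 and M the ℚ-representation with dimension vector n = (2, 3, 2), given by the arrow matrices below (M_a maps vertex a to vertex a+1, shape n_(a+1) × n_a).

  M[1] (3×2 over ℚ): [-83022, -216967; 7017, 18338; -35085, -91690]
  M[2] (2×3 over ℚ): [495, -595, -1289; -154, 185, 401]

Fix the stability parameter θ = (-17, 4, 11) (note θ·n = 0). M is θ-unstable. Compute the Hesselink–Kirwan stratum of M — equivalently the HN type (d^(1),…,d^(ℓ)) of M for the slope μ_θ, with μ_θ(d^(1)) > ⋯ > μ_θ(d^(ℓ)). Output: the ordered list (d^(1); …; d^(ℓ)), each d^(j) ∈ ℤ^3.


Via rank(M_{q-1}∘⋯∘M_p): M ≅ I[1,2], I[1,3], I[2,3].
μ_θ-semistable layers: μ^(1)=11; μ^(2)=4; μ^(3)=-17

((0, 0, 2); (0, 3, 0); (2, 0, 0))


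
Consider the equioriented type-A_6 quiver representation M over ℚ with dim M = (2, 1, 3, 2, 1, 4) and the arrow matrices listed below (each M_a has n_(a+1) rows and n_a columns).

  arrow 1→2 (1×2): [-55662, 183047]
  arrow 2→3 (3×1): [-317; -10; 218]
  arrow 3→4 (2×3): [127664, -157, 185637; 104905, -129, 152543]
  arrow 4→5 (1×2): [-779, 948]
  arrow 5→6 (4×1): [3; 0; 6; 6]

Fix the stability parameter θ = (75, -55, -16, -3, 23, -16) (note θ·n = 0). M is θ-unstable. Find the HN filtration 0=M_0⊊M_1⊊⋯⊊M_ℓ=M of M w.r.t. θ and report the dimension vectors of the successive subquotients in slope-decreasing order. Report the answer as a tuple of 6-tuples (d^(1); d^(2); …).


Via rank(M_{q-1}∘⋯∘M_p): M ≅ I[1,1], I[1,4], I[3,3], I[3,6], I[6,6]^3.
μ_θ-semistable layers: μ^(1)=75; μ^(2)=7/2; μ^(3)=1/4; μ^(4)=-3; μ^(5)=-16

((1, 0, 0, 0, 0, 0); (0, 0, 0, 0, 1, 1); (1, 1, 1, 1, 0, 0); (0, 0, 0, 1, 0, 0); (0, 0, 2, 0, 0, 3))


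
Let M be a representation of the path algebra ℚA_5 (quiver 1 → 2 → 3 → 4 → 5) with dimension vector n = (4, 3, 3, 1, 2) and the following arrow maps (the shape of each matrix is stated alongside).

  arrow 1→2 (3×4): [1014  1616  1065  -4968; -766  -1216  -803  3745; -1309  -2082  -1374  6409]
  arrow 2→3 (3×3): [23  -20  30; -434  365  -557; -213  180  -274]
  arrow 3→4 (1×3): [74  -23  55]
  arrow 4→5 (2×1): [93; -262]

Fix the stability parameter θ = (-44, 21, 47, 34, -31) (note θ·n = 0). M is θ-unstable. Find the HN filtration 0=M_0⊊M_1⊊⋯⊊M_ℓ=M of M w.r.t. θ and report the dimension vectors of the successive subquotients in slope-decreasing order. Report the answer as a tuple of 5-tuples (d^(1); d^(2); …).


Interval decomposition of M: I[1,1], I[1,2], I[1,3], I[1,5], I[3,3], I[5,5].
HN type (ℓ=5): μ^(1)=47; μ^(2)=21; μ^(3)=71/4; μ^(4)=-31; μ^(5)=-44

((0, 0, 2, 0, 0); (0, 2, 0, 0, 0); (0, 1, 1, 1, 1); (0, 0, 0, 0, 1); (4, 0, 0, 0, 0))


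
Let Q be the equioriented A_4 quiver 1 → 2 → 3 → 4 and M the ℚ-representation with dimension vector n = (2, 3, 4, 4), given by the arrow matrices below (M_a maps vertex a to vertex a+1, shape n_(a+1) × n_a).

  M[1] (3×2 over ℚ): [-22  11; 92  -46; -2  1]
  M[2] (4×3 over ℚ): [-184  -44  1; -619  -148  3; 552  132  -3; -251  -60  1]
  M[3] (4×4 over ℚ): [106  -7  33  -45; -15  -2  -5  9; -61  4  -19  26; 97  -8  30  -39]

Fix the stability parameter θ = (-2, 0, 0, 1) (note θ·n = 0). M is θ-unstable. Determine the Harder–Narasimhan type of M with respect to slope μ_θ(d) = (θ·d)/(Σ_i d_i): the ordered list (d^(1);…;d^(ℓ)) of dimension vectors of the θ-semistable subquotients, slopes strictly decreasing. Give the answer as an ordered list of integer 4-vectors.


Interval decomposition of M: I[1,1], I[1,4], I[2,2], I[2,4], I[3,4]^2.
HN type (ℓ=3): μ^(1)=1; μ^(2)=0; μ^(3)=-2

((0, 0, 0, 4); (0, 3, 4, 0); (2, 0, 0, 0))


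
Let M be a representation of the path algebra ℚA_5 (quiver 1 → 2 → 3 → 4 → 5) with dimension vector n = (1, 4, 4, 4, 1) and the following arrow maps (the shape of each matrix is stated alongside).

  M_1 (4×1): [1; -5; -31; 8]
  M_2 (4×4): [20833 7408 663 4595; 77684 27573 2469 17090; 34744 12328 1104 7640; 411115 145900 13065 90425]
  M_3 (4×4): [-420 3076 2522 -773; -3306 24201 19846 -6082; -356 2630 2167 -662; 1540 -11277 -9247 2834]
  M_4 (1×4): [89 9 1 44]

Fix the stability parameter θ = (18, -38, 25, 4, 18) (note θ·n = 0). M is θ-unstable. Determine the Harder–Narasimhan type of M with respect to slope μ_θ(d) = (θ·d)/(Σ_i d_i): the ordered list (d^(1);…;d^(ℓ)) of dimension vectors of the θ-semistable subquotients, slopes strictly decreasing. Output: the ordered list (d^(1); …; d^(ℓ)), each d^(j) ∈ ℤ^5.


Via rank(M_{q-1}∘⋯∘M_p): M ≅ I[1,2], I[2,2], I[2,4], I[2,5], I[3,4]^2.
μ_θ-semistable layers: μ^(1)=18; μ^(2)=29/2; μ^(3)=-10; μ^(4)=-38

((0, 0, 0, 0, 1); (0, 0, 4, 4, 0); (1, 1, 0, 0, 0); (0, 3, 0, 0, 0))


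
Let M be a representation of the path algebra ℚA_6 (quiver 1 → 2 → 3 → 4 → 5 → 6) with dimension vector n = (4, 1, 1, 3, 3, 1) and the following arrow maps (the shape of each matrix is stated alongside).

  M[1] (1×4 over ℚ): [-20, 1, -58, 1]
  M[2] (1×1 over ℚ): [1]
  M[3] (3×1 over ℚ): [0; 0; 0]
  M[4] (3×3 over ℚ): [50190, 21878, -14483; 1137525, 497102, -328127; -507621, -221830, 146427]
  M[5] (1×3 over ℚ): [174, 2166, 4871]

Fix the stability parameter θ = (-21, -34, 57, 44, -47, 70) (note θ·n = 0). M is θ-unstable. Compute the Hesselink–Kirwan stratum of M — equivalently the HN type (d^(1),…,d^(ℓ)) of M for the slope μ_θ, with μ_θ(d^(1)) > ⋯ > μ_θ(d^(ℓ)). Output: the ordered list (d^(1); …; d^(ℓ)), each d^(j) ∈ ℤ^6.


Barcode: M ≅ I[1,1]^3, I[1,3], I[4,4], I[4,5], I[4,6], I[5,5]. HN layers by μ_θ (7 steps, strictly decreasing):
  μ^(1)=70; μ^(2)=57; μ^(3)=44; μ^(4)=-3/2; μ^(5)=-21; μ^(6)=-55/2; μ^(7)=-47

((0, 0, 0, 0, 0, 1); (0, 0, 1, 0, 0, 0); (0, 0, 0, 1, 0, 0); (0, 0, 0, 2, 2, 0); (3, 0, 0, 0, 0, 0); (1, 1, 0, 0, 0, 0); (0, 0, 0, 0, 1, 0))
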